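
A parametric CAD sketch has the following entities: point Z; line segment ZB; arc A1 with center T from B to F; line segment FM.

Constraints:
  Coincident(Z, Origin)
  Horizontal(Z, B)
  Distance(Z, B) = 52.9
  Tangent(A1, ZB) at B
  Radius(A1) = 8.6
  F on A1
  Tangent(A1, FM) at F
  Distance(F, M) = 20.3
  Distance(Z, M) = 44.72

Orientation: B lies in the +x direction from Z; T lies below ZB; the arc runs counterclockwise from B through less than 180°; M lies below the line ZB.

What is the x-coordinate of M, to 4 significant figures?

37.50

Checks: |TF| = 8.600 ✓; ∠(TF, FM) = 90.00° ✓; |FM| = 20.30 ✓; |ZM| = 44.72 ✓.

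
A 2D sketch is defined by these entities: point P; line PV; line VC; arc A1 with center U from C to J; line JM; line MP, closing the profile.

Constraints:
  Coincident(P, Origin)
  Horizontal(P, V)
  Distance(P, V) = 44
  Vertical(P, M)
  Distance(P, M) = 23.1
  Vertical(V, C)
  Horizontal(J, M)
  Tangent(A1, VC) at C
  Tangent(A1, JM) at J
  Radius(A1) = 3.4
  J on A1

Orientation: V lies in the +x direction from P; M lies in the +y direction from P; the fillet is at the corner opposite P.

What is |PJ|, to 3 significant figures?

46.7

The virtual corner opposite P is at (44.0, 23.1). Tangency of A1 to VC means the radius UC is perpendicular to VC and tangency of A1 to JM means the radius UJ is perpendicular to JM, with radius 3.4, so the center U sits 3.4 in from both sides at U = (40.6, 19.7). That places the tangent points at C = (44.0, 19.7) on VC and J = (40.6, 23.1) on JM. Then |PJ| = |J − P| = 46.7.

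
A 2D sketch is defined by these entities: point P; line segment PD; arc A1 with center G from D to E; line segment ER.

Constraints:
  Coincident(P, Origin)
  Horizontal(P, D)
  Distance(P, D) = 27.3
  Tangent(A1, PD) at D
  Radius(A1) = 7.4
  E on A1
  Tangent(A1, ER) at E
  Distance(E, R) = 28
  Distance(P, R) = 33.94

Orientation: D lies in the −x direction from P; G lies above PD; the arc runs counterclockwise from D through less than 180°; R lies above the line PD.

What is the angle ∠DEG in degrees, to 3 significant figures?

53.8°

Checks: |GD| = 7.400 ✓; |GE| = 7.400 ✓; ∠(GE, ER) = 90.00° ✓; |ER| = 28.00 ✓; |PR| = 33.94 ✓.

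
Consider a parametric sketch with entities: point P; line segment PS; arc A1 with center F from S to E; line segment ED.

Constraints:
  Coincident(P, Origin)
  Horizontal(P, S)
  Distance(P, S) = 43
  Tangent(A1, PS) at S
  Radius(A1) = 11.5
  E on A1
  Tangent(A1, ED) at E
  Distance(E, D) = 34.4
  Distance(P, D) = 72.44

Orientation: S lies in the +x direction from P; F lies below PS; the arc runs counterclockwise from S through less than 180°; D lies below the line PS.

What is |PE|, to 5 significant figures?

39.190

Checks: |PS| = 43.00 ✓; |FE| = 11.50 ✓; ∠(FE, ED) = 90.00° ✓; |ED| = 34.40 ✓; |PD| = 72.44 ✓.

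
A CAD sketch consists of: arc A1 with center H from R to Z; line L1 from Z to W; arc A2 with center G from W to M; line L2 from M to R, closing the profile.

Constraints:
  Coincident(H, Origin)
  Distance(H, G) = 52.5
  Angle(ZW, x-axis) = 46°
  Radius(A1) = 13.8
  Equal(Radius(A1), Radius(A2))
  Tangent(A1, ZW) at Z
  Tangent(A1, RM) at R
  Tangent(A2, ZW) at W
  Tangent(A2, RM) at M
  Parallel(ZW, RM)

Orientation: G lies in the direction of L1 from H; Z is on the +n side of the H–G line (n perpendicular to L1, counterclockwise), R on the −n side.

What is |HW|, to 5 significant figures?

54.283

The slot axis is L1's direction at 46.0°, so u = (cos 46.0°, sin 46.0°) = (0.69466, 0.71934) and n = (−sin 46.0°, cos 46.0°) = (-0.71934, 0.69466). H is at the origin and G lies 52.5 along u from H, so G = 52.5·u = (36.470, 37.765). Tangency of A1 to both parallel lines with radius 13.8 puts Z and R at H ± 13.8·n: Z = (-9.9269, 9.5863), R = (9.9269, -9.5863). Equal radii place W and M the same way about G: W = G + 13.8·n = (26.543, 47.352), M = G − 13.8·n = (46.396, 28.179). Then |HW| = |W − H| = 54.283.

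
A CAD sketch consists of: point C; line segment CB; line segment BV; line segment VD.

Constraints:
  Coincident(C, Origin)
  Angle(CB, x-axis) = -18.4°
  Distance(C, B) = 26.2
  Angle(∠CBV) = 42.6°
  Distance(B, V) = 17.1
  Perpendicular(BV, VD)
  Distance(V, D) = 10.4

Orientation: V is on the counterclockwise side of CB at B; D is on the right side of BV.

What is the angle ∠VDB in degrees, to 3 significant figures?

58.7°

∠CBV = 42.6°, so BV runs at -18.4° + (180° − 42.6°) = 119° from the x-axis; with |BV| = 17.1, V = B + 17.1·(cos 119°, sin 119°) = (16.6, 6.69). BV ⟂ VD; with |VD| = 10.4 on the right of BV, D = V + 10.4·(0.875, 0.485) = (25.7, 11.7). Then cos ∠VDB = DV·DB / (|DV||DB|), giving 58.7°.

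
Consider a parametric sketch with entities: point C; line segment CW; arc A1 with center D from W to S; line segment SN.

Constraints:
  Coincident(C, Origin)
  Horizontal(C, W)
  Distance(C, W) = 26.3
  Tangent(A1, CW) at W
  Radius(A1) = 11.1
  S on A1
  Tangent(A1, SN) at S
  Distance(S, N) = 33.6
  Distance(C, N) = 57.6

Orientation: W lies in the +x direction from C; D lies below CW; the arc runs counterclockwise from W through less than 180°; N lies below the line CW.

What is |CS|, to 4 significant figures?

24.26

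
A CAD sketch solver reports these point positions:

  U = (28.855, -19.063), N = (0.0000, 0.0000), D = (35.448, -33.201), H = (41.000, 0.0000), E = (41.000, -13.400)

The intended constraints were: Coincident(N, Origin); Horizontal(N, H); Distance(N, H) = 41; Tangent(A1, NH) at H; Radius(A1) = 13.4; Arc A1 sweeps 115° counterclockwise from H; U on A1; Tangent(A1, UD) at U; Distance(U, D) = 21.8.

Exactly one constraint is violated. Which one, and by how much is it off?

Distance(U, D) = 21.8 — off by 6.20.

N = (0.00, 0.00) ✓; N.y = 0.00, H.y = 0.00 ✓; |NH| = 41.00 ✓; ∠(EH, HN) = 90.00° ✓; |EH| = 13.40 ✓; bearing(E→U) − bearing(E→H) = 115.0° ✓; |EU| = 13.40 ✓; ∠(EU, UD) = 90.00° ✓; |UD| = 15.60 ✗.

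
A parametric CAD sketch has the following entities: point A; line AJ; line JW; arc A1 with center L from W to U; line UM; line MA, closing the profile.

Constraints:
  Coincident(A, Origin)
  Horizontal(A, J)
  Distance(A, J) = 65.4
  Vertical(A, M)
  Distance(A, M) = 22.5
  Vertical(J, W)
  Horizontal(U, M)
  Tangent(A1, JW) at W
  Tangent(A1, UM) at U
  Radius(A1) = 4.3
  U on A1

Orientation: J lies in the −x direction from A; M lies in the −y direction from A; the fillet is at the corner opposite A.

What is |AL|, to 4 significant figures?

63.75

A is at the origin; A and J share the same y with |AJ| = 65.4 and J on the −x side, so J = (-65.40, 0.000). A and M share the same x with |AM| = 22.5 and M on the −y side, so M = (0.000, -22.50). The virtual corner opposite A is at (-65.40, -22.50). Tangency of A1 to JW means the radius LW is perpendicular to JW and tangency of A1 to UM means the radius LU is perpendicular to UM, with radius 4.3, so the center L sits 4.3 in from both sides at L = (-61.10, -18.20). Then |AL| = |L − A| = 63.75.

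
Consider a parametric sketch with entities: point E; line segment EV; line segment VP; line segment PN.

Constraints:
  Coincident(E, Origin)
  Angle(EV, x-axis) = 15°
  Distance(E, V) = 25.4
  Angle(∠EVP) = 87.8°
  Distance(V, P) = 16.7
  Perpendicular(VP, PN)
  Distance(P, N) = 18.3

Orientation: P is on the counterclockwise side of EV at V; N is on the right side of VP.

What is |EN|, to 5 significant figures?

46.426

E is at the origin; EV runs at 15.0° with length 25.4, so V = 25.4·(cos 15.0°, sin 15.0°) = (24.535, 6.5740). ∠EVP = 87.8°, so VP runs at 15.0° + (180° − 87.8°) = 107.20° from the x-axis; with |VP| = 16.7, P = V + 16.7·(cos 107.20°, sin 107.20°) = (19.596, 22.527). The perpendicularity gives PN at right angles to VP; with |PN| = 18.3 on the right of VP, N = P + 18.3·(0.95528, 0.29571) = (37.078, 27.939). Then |EN| = |N − E| = 46.426.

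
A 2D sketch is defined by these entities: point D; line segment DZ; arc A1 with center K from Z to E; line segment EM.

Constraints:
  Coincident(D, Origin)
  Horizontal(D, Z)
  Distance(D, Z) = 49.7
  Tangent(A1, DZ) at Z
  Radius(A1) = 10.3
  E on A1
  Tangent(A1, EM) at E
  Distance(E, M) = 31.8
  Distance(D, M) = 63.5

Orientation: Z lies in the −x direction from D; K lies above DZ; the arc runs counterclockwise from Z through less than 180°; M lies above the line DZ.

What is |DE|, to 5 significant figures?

41.530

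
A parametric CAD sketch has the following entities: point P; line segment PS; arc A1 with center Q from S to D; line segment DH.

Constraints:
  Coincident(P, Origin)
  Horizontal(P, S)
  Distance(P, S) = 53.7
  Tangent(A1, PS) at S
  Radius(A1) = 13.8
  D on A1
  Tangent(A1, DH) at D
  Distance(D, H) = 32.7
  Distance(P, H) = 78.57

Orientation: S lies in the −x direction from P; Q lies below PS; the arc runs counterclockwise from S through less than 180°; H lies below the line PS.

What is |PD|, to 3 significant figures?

69.2

P is at the origin; PS is horizontal with |PS| = 53.7 and S on the −x side, so S = (-53.7, 0.00). A1 meets PS tangentially, so QS is at right angles to PS, so Q = S + (0, -13.8) = (-53.7, -13.8). Since QD ⟂ DH (tangency), |QH| = √(13.8² + 32.7²) = 35.5 regardless of where D sits on A1. So H lies on both circle(P, 78.57) and circle(Q, 35.5); the below-PS intersection is H = (-62.0, -48.3). D is the foot of the tangent from H: D = (-67.3, -16.1).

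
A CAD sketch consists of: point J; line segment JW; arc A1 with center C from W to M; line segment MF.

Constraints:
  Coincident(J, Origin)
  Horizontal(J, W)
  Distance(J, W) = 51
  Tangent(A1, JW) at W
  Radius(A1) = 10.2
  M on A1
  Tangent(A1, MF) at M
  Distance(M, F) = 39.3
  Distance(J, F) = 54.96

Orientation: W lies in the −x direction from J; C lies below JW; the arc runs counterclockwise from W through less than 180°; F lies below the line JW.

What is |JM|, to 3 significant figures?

60.8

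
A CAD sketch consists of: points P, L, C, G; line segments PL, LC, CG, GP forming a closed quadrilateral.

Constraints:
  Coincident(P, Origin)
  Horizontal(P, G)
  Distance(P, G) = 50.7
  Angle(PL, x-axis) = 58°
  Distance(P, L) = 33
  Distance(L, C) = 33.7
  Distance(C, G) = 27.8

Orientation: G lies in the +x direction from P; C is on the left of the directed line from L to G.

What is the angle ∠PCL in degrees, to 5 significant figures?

28.826°

P is at the origin; PG is horizontal with |PG| = 50.7 and G in +x, so G = (50.7, 0). PL runs at 58.0° with |PL| = 33.0, so L = (17.487, 27.986). C is determined by |LC| = 33.7 and |CG| = 27.8 together: it lies at the intersection of circle(L, 33.7) and circle(G, 27.8). With |LG| = 43.431, the foot of the radical line on LG is 25.893 from L and the perpendicular offset is √(33.7² − 25.893²) = 21.570. Taking the left-of-LG solution: C = (51.187, 27.796).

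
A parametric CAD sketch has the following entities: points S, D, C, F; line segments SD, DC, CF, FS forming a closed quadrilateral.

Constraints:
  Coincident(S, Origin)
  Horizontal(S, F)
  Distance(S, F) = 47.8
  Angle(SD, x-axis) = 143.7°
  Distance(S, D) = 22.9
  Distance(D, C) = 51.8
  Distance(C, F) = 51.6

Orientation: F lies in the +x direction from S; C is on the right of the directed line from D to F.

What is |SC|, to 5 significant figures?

32.330

Checks: S = (0.00, 0.00) ✓; |DC| = 51.80 ✓; |CF| = 51.60 ✓.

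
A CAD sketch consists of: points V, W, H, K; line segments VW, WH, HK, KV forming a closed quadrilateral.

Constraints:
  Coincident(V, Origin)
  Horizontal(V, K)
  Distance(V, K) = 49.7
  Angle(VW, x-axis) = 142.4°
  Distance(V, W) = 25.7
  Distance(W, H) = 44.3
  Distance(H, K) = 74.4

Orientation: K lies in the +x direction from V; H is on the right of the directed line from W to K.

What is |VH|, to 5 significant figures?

34.325

Checks: V.y = 0.00, K.y = 0.00 ✓; |WH| = 44.30 ✓; |HK| = 74.40 ✓.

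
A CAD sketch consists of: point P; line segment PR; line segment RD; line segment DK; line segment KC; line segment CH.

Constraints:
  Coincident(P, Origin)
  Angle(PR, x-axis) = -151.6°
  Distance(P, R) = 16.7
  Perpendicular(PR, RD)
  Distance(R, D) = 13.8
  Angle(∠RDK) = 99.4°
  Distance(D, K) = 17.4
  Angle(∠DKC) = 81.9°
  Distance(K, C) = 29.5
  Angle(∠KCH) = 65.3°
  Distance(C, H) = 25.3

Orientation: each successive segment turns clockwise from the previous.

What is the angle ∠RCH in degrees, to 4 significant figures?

12.37°

P is at the origin; PR runs at -151.6° with length 16.7, so R = (-14.69, -7.943). PR is perpendicular to RD, so RD runs at 118.4°; with |RD| = 13.8, D = (-21.25, 4.196). ∠RDK = 99.4° gives DK at 37.80° from the x-axis; with |DK| = 17.4, K = (-7.505, 14.86). ∠DKC = 81.9° gives KC at -60.30° from the x-axis; with |KC| = 29.5, C = (7.111, -10.76). ∠KCH = 65.3° gives CH at -175.0° from the x-axis; with |CH| = 25.3, H = (-18.09, -12.97). Then cos ∠RCH = CR·CH / (|CR||CH|), giving 12.37°.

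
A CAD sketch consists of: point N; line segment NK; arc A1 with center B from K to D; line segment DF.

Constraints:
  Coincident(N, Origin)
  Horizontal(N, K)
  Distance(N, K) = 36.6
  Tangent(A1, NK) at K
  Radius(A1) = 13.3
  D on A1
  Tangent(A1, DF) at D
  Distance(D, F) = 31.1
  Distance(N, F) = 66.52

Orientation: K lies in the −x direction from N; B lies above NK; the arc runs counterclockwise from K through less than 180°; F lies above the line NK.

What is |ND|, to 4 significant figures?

35.48

N is at the origin; N and K share the same y with |NK| = 36.6 and K on the −x side, so K = (-36.60, 0.000). Tangency of A1 to NK means the radius BK is perpendicular to NK, so B = K + (0, 13.3) = (-36.60, 13.30). Since BD ⟂ DF (tangency), |BF| = √(13.3² + 31.1²) = 33.82 regardless of where D sits on A1. So F lies on both circle(N, 66.52) and circle(B, 33.82); the above-NK intersection is F = (-49.31, 44.64). D is the foot of the tangent from F: D = (-27.23, 22.74).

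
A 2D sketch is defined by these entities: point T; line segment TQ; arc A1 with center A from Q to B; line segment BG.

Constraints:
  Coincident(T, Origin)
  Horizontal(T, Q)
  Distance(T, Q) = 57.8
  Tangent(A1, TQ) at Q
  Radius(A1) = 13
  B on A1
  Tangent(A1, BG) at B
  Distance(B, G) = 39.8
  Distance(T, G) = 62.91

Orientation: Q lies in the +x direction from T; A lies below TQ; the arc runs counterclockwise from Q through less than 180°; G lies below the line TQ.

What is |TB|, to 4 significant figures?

46.26

T is at the origin; TQ is horizontal with |TQ| = 57.8 and Q on the +x side, so Q = (57.80, 0.000). A1 meets TQ tangentially, so AQ is at right angles to TQ, so A = Q + (0, -13) = (57.80, -13.00). Since AB ⟂ BG (tangency), |AG| = √(13.0² + 39.8²) = 41.87 regardless of where B sits on A1. So G lies on both circle(T, 62.91) and circle(A, 41.87); the below-TQ intersection is G = (38.19, -49.99). B is the foot of the tangent from G: B = (44.99, -10.78).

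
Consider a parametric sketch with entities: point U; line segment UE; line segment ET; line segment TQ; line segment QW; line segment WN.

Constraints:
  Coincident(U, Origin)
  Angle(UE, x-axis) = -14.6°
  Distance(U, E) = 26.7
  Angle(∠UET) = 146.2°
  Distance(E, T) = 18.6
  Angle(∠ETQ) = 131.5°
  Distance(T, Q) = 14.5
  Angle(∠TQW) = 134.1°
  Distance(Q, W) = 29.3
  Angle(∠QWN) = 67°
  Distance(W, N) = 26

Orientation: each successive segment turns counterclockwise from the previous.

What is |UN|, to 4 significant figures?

28.35

U is at the origin; UE runs at -14.6° with length 26.7, so E = (25.84, -6.730). ∠UET = 146.2° gives ET at 19.20° from the x-axis; with |ET| = 18.6, T = (43.40, -0.6133). ∠ETQ = 131.5° gives TQ at 67.70° from the x-axis; with |TQ| = 14.5, Q = (48.91, 12.80). ∠TQW = 134.1° gives QW at 113.6° from the x-axis; with |QW| = 29.3, W = (37.18, 39.65). ∠QWN = 67.0° gives WN at -133.4° from the x-axis; with |WN| = 26.0, N = (19.31, 20.76). Then |UN| = |N − U| = 28.35.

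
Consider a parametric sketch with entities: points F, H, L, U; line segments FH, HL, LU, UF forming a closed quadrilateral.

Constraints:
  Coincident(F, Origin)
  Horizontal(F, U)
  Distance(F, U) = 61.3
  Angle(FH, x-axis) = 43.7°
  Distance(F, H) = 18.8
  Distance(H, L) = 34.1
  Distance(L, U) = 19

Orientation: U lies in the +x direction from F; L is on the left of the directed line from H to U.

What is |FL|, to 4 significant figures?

49.50

Checks: |HL| = 34.10 ✓; |LU| = 19.00 ✓.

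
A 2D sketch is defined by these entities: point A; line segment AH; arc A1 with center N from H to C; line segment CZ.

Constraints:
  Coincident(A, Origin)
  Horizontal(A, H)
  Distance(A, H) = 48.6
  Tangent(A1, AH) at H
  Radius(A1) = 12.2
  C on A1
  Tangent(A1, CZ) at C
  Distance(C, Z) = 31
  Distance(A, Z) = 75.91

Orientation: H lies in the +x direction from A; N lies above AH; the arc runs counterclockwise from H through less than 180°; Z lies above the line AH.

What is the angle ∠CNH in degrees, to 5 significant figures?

85.671°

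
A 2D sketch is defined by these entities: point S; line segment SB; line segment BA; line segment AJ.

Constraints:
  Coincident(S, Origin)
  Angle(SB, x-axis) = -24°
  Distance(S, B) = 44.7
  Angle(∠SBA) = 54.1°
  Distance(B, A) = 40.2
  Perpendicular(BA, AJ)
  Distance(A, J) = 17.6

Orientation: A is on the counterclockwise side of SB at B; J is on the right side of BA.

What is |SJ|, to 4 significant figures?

55.60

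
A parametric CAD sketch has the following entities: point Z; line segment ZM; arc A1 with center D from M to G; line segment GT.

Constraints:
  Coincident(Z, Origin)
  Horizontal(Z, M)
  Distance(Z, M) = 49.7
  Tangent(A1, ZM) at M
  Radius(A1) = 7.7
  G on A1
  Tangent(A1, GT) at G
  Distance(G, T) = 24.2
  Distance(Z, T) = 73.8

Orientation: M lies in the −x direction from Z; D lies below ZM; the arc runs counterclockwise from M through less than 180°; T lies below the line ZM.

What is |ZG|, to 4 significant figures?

55.99

Checks: ∠(DM, MZ) = 90.00° ✓; |DG| = 7.700 ✓; ∠(DG, GT) = 90.00° ✓; |GT| = 24.20 ✓; |ZT| = 73.80 ✓.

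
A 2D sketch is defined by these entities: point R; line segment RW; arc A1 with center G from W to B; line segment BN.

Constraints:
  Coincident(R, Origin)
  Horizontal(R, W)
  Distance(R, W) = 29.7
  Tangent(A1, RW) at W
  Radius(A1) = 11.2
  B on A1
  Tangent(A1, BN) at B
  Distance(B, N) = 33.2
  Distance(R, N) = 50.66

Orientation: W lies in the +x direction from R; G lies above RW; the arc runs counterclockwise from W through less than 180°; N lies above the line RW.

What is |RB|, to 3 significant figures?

42.8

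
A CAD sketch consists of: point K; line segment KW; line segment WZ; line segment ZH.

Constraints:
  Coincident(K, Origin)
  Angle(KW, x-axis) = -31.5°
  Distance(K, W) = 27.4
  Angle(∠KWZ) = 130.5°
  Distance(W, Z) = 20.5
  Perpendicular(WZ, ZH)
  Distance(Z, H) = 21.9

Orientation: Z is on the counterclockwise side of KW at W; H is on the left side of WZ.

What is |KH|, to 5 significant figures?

38.310

K is at the origin; KW runs at -31.5° with length 27.4, so W = 27.4·(cos -31.5°, sin -31.5°) = (23.362, -14.316). ∠KWZ = 130.5°, so WZ runs at -31.5° + (180° − 130.5°) = 18.000° from the x-axis; with |WZ| = 20.5, Z = W + 20.5·(cos 18.000°, sin 18.000°) = (42.859, -7.9816). WZ ⟂ ZH; with |ZH| = 21.9 on the left of WZ, H = Z + 21.9·(-0.30902, 0.95106) = (36.092, 12.847). Then |KH| = |H − K| = 38.310.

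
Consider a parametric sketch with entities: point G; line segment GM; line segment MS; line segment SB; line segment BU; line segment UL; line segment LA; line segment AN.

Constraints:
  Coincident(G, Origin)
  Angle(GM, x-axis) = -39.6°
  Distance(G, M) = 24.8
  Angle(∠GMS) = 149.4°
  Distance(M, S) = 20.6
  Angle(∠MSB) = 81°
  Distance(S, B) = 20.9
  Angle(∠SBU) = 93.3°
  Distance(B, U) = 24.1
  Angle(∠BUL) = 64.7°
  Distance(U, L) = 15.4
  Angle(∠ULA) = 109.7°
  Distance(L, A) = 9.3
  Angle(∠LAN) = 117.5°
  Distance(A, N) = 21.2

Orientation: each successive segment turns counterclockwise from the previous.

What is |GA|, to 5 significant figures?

32.264

G is at the origin; GM runs at -39.6° with length 24.8, so M = (19.109, -15.808). ∠GMS = 149.4° gives MS at -9.0000° from the x-axis; with |MS| = 20.6, S = (39.455, -19.031). ∠MSB = 81.0° gives SB at 90.000° from the x-axis; with |SB| = 20.9, B = (39.455, 1.8693). ∠SBU = 93.3° gives BU at 176.70° from the x-axis; with |BU| = 24.1, U = (15.395, 3.2566). ∠BUL = 64.7° gives UL at -68.000° from the x-axis; with |UL| = 15.4, L = (21.164, -11.022). ∠ULA = 109.7° gives LA at 2.3000° from the x-axis; with |LA| = 9.3, A = (30.457, -10.649). Then |GA| = |A − G| = 32.264.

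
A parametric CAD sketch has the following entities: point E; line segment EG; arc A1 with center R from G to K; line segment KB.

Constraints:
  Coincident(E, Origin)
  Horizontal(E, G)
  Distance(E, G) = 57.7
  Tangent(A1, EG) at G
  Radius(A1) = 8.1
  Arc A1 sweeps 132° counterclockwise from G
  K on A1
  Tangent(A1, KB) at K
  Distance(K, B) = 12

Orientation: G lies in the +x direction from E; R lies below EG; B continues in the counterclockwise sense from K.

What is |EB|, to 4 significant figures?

63.79

On A1, G sits at bearing 90° from R; a 132° counterclockwise sweep puts K at bearing 222°, so K = R + 8.1·(cos 222°, sin 222°) = (51.68, -13.52). The tangent condition forces RK to be normal to KB, so KB runs along (−sin 222°, cos 222°); with |KB| = 12.0, B = (59.71, -22.44). Then |EB| = |B − E| = 63.79.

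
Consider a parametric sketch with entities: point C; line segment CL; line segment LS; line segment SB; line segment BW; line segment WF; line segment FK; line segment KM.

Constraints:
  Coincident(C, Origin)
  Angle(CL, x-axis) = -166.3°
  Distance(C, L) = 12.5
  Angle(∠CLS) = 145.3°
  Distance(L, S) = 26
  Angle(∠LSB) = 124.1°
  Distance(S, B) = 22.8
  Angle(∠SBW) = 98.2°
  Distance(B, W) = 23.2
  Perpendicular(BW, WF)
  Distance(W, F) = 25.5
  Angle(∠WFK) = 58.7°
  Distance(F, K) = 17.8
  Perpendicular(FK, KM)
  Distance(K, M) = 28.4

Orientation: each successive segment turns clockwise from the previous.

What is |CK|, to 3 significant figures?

32.6

C is at the origin; CL runs at -166.3° with length 12.5, so L = (-12.1, -2.96). ∠CLS = 145.3° gives LS at 159° from the x-axis; with |LS| = 26.0, S = (-36.4, 6.36). ∠LSB = 124.1° gives SB at 103° from the x-axis; with |SB| = 22.8, B = (-41.6, 28.6). ∠SBW = 98.2° gives BW at 21.3° from the x-axis; with |BW| = 23.2, W = (-20.0, 37.0). BW ⟂ WF, so WF runs at -68.7°; with |WF| = 25.5, F = (-10.7, 13.2). ∠WFK = 58.7° gives FK at 170° from the x-axis; with |FK| = 17.8, K = (-28.2, 16.3). Then |CK| = |K − C| = 32.6.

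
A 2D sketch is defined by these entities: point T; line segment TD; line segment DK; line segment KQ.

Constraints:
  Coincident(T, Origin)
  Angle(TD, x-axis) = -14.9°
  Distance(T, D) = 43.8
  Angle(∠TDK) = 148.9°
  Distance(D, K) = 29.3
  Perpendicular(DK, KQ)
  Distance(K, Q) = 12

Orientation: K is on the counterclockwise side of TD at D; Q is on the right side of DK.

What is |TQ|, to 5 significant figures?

75.244

∠TDK = 148.9°, so DK runs at -14.9° + (180° − 148.9°) = 16.200° from the x-axis; with |DK| = 29.3, K = D + 29.3·(cos 16.200°, sin 16.200°) = (70.464, -3.0880). DK is perpendicular to KQ; with |KQ| = 12.0 on the right of DK, Q = K + 12.0·(0.27899, -0.96029) = (73.812, -14.612). Then |TQ| = |Q − T| = 75.244.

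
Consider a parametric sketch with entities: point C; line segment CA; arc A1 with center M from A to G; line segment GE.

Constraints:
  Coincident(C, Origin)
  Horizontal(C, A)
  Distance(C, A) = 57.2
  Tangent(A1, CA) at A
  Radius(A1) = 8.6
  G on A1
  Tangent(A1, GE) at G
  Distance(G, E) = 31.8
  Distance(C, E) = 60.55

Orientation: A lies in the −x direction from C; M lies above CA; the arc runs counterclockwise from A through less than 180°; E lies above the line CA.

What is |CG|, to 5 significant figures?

49.262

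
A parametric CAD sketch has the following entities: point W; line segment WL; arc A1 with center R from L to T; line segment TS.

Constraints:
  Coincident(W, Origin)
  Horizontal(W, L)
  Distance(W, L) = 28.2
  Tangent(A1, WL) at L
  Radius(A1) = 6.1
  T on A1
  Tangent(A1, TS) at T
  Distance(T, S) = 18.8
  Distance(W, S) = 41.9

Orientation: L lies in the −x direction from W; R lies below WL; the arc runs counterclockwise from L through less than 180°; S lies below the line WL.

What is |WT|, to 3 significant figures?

34.9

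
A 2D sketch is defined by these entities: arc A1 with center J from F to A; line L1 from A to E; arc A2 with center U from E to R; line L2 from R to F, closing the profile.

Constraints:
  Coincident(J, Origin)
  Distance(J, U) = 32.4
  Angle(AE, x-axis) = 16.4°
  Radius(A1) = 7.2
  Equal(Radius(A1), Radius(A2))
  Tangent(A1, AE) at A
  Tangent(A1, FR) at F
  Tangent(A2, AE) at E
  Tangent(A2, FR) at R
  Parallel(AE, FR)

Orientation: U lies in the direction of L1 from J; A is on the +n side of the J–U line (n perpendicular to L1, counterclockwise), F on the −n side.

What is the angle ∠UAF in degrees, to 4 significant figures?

77.47°

The slot axis is L1's direction at 16.4°, so u = (cos 16.4°, sin 16.4°) = (0.9593, 0.2823) and n = (−sin 16.4°, cos 16.4°) = (-0.2823, 0.9593). J is at the origin and U lies 32.4 along u from J, so U = 32.4·u = (31.08, 9.148). Tangency of A1 to both parallel lines with radius 7.2 puts A and F at J ± 7.2·n: A = (-2.033, 6.907), F = (2.033, -6.907). Then cos ∠UAF = AU·AF / (|AU||AF|), giving 77.47°.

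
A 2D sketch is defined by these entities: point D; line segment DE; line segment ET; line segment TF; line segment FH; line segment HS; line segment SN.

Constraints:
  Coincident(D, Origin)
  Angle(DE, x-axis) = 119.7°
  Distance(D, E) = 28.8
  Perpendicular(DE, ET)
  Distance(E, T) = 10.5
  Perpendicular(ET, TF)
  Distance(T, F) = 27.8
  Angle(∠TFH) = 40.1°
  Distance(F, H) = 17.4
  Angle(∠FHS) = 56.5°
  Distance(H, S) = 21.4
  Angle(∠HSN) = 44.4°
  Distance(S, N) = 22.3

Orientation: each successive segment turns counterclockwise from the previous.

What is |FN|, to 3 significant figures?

4.28

D is at the origin; DE runs at 119.7° with length 28.8, so E = (-14.3, 25.0). DE is perpendicular to ET, so ET runs at -150°; with |ET| = 10.5, T = (-23.4, 19.8). ET is perpendicular to TF, so TF runs at -60.3°; with |TF| = 27.8, F = (-9.62, -4.33). ∠TFH = 40.1° gives FH at 79.6° from the x-axis; with |FH| = 17.4, H = (-6.48, 12.8). ∠FHS = 56.5° gives HS at -157° from the x-axis; with |HS| = 21.4, S = (-26.2, 4.38). ∠HSN = 44.4° gives SN at -21.3° from the x-axis; with |SN| = 22.3, N = (-5.38, -3.72). Then |FN| = |N − F| = 4.28.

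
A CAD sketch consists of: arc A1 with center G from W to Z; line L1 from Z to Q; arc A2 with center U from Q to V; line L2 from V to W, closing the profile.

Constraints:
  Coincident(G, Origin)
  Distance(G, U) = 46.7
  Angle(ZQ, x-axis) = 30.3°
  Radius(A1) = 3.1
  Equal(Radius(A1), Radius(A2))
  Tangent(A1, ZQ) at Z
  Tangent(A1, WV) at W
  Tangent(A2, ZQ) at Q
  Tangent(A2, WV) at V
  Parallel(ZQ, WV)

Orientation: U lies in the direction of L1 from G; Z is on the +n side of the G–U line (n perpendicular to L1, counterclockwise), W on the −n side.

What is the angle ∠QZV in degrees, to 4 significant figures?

7.562°

The slot axis is L1's direction at 30.3°, so u = (cos 30.3°, sin 30.3°) = (0.8634, 0.5045) and n = (−sin 30.3°, cos 30.3°) = (-0.5045, 0.8634). G is at the origin and U lies 46.7 along u from G, so U = 46.7·u = (40.32, 23.56). Tangency of A1 to both parallel lines with radius 3.1 puts Z and W at G ± 3.1·n: Z = (-1.564, 2.677), W = (1.564, -2.677). Equal radii place Q and V the same way about U: Q = U + 3.1·n = (38.76, 26.24), V = U − 3.1·n = (41.88, 20.88). Then cos ∠QZV = ZQ·ZV / (|ZQ||ZV|), giving 7.562°.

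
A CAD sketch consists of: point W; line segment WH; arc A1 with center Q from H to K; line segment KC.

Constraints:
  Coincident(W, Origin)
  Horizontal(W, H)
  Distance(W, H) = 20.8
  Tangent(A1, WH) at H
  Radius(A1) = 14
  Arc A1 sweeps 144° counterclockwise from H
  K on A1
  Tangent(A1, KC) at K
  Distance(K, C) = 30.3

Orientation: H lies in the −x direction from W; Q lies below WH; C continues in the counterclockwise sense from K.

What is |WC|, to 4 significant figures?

43.37

W is at the origin; W and H share the same y with |WH| = 20.8 and H on the −x side, so H = (-20.80, 0.000). Since A1 is tangent to WH there, QH ⟂ WH, so Q = H + (0, -14) = (-20.80, -14.00). On A1, H sits at bearing 90° from Q; a 144° counterclockwise sweep puts K at bearing 234°, so K = Q + 14.0·(cos 234°, sin 234°) = (-29.03, -25.33). The tangent condition forces QK to be normal to KC, so KC runs along (−sin 234°, cos 234°); with |KC| = 30.3, C = (-4.516, -43.14). Then |WC| = |C − W| = 43.37.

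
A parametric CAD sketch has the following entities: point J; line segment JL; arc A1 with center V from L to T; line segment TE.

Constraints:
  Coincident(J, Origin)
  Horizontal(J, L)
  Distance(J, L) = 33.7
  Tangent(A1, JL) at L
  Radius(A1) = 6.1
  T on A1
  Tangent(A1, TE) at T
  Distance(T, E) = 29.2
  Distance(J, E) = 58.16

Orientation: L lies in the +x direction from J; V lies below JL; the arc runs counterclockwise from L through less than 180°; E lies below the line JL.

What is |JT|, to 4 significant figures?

30.87

J is at the origin; JL is horizontal with |JL| = 33.7 and L on the +x side, so L = (33.70, 0.000). Tangency of A1 to JL means the radius VL is perpendicular to JL, so V = L + (0, -6.1) = (33.70, -6.100). Since VT ⟂ TE (tangency), |VE| = √(6.1² + 29.2²) = 29.83 regardless of where T sits on A1. So E lies on both circle(J, 58.16) and circle(V, 29.83); the below-JL intersection is E = (48.60, -31.94). T is the foot of the tangent from E: T = (29.15, -10.16).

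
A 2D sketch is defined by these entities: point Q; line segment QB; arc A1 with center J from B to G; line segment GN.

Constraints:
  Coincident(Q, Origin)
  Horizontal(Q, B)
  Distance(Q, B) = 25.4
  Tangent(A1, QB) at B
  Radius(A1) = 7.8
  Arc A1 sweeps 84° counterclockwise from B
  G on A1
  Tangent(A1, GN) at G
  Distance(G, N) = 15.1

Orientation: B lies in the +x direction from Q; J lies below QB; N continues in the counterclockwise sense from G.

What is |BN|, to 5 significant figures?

23.901

Q is at the origin; Q and B share the same y with |QB| = 25.4 and B on the +x side, so B = (25.400, 0.0000). A1 meets QB tangentially, so JB is at right angles to QB, so J = B + (0, -7.8) = (25.400, -7.8000). On A1, B sits at bearing 90° from J; an 84° counterclockwise sweep puts G at bearing 174°, so G = J + 7.8·(cos 174°, sin 174°) = (17.643, -6.9847). A1 meets GN tangentially, so JG is at right angles to GN, so GN runs along (−sin 174°, cos 174°); with |GN| = 15.1, N = (16.064, -22.002). Then |BN| = |N − B| = 23.901.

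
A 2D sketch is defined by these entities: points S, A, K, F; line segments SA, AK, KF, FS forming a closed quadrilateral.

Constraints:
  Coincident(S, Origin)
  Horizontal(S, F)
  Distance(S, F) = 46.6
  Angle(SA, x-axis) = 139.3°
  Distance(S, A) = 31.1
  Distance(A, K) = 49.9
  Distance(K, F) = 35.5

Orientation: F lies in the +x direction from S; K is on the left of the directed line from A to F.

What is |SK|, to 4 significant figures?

38.42

S is at the origin; S and F share the same y with |SF| = 46.6 and F in +x, so F = (46.6, 0). SA runs at 139.3° with |SA| = 31.1, so A = (-23.58, 20.28). K is determined by |AK| = 49.9 and |KF| = 35.5 together: it lies at the intersection of circle(A, 49.9) and circle(F, 35.5). With |AF| = 73.05, the foot of the radical line on AF is 44.94 from A and the perpendicular offset is √(49.9² − 44.94²) = 21.68. Taking the left-of-AF solution: K = (25.62, 28.64).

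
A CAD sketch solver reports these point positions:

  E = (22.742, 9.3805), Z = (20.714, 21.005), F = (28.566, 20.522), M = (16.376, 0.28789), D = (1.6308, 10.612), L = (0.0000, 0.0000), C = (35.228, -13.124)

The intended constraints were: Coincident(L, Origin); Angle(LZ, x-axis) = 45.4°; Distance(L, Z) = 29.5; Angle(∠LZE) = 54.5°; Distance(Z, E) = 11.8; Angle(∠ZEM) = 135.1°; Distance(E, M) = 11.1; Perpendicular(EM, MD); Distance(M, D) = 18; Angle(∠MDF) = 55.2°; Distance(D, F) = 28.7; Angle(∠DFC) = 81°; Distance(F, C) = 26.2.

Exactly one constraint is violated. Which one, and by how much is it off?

Distance(F, C) = 26.2 — off by 8.10.

L = (0.00, 0.00) ✓; LZ at 45.40° ✓; |LZ| = 29.50 ✓; ∠LZE = 54.50° ✓; |ZE| = 11.80 ✓; ∠ZEM = 135.1° ✓; |EM| = 11.10 ✓; ∠(EM, MD) = 90.00° ✓; |MD| = 18.00 ✓; ∠MDF = 55.20° ✓; |DF| = 28.70 ✓; ∠DFC = 81.00° ✓; |FC| = 34.30 ✗.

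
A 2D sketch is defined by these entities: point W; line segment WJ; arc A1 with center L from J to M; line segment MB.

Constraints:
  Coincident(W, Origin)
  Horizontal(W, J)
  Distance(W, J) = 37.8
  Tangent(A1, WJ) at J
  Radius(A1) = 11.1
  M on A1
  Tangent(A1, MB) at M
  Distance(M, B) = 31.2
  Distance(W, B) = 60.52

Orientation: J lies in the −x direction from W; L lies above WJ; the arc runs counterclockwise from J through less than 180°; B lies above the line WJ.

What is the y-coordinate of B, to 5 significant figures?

44.003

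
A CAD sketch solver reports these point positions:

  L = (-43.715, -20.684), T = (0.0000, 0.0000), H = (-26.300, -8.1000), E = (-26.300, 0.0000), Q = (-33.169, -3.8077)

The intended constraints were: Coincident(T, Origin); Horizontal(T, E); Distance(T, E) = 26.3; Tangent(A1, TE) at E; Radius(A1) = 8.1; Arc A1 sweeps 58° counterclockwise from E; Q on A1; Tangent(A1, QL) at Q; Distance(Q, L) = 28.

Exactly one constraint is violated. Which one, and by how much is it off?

Distance(Q, L) = 28 — off by 8.10.

T = (0.00, 0.00) ✓; T.y = 0.00, E.y = 0.00 ✓; |TE| = 26.30 ✓; ∠(HE, ET) = 90.00° ✓; |HE| = 8.100 ✓; bearing(H→Q) − bearing(H→E) = 58.00° ✓; |HQ| = 8.100 ✓; ∠(HQ, QL) = 90.00° ✓; |QL| = 19.90 ✗.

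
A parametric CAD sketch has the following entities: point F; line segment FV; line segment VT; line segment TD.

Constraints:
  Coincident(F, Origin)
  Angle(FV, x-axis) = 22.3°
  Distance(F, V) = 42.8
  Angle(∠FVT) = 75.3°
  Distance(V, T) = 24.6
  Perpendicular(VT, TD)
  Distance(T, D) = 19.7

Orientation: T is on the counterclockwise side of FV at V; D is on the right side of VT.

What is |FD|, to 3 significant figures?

62.6

F is at the origin; FV runs at 22.3° with length 42.8, so V = 42.8·(cos 22.3°, sin 22.3°) = (39.6, 16.2). ∠FVT = 75.3°, so VT runs at 22.3° + (180° − 75.3°) = 127° from the x-axis; with |VT| = 24.6, T = V + 24.6·(cos 127°, sin 127°) = (24.8, 35.9). The perpendicularity gives TD at right angles to VT; with |TD| = 19.7 on the right of VT, D = T + 19.7·(0.799, 0.602) = (40.5, 47.7). Then |FD| = |D − F| = 62.6.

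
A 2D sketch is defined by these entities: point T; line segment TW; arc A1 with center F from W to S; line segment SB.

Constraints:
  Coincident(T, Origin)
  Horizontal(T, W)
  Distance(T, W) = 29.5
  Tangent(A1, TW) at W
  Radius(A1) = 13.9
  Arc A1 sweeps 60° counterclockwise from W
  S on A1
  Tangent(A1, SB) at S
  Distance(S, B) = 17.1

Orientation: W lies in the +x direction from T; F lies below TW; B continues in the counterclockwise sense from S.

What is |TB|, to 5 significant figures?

23.513

T is at the origin; T and W share the same y with |TW| = 29.5 and W on the +x side, so W = (29.500, 0.0000). The tangent condition forces FW to be normal to TW, so F = W + (0, -13.9) = (29.500, -13.900). On A1, W sits at bearing 90° from F; a 60° counterclockwise sweep puts S at bearing 150°, so S = F + 13.9·(cos 150°, sin 150°) = (17.462, -6.9500). Since A1 is tangent to SB there, FS ⟂ SB, so SB runs along (−sin 150°, cos 150°); with |SB| = 17.1, B = (8.9122, -21.759). Then |TB| = |B − T| = 23.513.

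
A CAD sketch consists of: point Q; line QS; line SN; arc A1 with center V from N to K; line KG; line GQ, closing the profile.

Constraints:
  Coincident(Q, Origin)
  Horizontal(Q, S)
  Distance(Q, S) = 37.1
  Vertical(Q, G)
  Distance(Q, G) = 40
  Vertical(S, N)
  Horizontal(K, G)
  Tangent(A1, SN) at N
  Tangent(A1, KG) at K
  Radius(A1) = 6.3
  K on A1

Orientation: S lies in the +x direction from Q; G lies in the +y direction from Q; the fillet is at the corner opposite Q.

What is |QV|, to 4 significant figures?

45.65

Q is at the origin; QS is horizontal with |QS| = 37.1 and S on the +x side, so S = (37.10, 0.000). QG is vertical with |QG| = 40.0 and G on the +y side, so G = (0.000, 40.00). The virtual corner opposite Q is at (37.10, 40.00). A1 meets SN tangentially, so VN is at right angles to SN and the tangent condition forces VK to be normal to KG, with radius 6.3, so the center V sits 6.3 in from both sides at V = (30.80, 33.70). Then |QV| = |V − Q| = 45.65.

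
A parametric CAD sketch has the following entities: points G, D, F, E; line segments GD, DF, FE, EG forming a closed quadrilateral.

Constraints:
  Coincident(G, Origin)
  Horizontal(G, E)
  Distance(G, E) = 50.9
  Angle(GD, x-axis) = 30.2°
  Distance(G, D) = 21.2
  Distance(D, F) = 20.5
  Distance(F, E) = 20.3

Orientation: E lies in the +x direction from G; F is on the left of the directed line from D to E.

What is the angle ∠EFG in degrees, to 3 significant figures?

106°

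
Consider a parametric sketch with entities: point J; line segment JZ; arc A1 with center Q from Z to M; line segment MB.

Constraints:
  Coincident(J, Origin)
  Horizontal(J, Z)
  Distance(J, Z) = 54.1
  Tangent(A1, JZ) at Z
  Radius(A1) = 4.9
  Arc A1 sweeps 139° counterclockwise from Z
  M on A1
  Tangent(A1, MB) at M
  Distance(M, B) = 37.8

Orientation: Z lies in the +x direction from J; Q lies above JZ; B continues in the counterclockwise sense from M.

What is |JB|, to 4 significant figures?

44.09

J is at the origin; J and Z share the same y with |JZ| = 54.1 and Z on the +x side, so Z = (54.10, 0.000). Since A1 is tangent to JZ there, QZ ⟂ JZ, so Q = Z + (0, 4.9) = (54.10, 4.900). On A1, Z sits at bearing -90° from Q; a 139° counterclockwise sweep puts M at bearing 49°, so M = Q + 4.9·(cos 49°, sin 49°) = (57.31, 8.598). Tangency of A1 to MB means the radius QM is perpendicular to MB, so MB runs along (−sin 49°, cos 49°); with |MB| = 37.8, B = (28.79, 33.40). Then |JB| = |B − J| = 44.09.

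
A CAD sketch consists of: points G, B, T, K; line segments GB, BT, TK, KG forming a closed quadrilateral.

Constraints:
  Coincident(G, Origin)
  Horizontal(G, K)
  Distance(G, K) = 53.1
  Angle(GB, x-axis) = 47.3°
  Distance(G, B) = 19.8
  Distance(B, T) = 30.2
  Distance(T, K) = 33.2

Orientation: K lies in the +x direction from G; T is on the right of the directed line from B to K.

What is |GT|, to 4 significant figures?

27.00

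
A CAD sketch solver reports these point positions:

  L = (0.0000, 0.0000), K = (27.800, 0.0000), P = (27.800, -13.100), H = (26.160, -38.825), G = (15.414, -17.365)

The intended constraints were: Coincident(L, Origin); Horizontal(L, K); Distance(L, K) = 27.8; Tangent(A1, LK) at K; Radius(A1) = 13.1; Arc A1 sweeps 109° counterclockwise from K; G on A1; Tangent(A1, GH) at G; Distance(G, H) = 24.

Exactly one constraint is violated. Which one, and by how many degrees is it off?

Tangent(A1, GH) at G — off by 7.60°.

L = (0.00, 0.00) ✓; L.y = 0.00, K.y = 0.00 ✓; |LK| = 27.80 ✓; ∠(PK, KL) = 90.00° ✓; |PK| = 13.10 ✓; bearing(P→G) − bearing(P→K) = 109.0° ✓; |PG| = 13.10 ✓; ∠(PG, GH) = 82.40° ✗; |GH| = 24.00 ✓.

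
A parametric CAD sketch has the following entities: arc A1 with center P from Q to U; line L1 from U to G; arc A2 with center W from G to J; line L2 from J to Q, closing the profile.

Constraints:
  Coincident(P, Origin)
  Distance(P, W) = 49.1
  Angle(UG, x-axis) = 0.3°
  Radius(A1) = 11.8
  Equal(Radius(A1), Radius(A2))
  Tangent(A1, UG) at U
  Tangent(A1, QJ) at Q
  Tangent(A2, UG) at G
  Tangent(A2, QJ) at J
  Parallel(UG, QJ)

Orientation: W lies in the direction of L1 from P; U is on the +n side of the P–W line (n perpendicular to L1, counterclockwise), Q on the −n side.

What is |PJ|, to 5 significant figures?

50.498

Tangency of A1 to both parallel lines with radius 11.8 puts U and Q at P ± 11.8·n: U = (-0.061784, 11.800), Q = (0.061784, -11.800). Equal radii place G and J the same way about W: G = W + 11.8·n = (49.038, 12.057), J = W − 11.8·n = (49.161, -11.543). Then |PJ| = |J − P| = 50.498.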